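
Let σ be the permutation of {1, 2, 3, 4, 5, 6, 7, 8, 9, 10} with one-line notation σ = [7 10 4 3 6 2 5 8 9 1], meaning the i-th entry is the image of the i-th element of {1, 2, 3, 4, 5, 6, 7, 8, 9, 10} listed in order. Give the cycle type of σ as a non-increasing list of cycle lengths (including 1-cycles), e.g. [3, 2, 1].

[6, 2, 1, 1]

The disjoint cycles are (1, 7, 5, 6, 2, 10)(3, 4)(8)(9), with lengths 6, 2, 1, 1 in non-increasing order.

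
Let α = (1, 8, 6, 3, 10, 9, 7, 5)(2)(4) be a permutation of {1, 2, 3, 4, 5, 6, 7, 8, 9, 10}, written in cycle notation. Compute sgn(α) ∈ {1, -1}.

-1

The cycle lengths are 8, 1, 1.
A cycle of length ℓ contributes ℓ−1 transpositions, so α is a product of 7 transpositions — odd.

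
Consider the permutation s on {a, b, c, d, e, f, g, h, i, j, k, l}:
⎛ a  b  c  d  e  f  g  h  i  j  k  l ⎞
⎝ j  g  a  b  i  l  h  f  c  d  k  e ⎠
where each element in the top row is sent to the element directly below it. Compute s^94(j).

Tracing j → d → … returns to j after 11 steps, so j lies in an 11-cycle (a j d b g h f l e i c).
Since the cycle has length 11, s^94 acts on it the same as s^6 (94 mod 11 = 6).
Stepping 6 places around the cycle: j → d → b → g → h → f → l.

l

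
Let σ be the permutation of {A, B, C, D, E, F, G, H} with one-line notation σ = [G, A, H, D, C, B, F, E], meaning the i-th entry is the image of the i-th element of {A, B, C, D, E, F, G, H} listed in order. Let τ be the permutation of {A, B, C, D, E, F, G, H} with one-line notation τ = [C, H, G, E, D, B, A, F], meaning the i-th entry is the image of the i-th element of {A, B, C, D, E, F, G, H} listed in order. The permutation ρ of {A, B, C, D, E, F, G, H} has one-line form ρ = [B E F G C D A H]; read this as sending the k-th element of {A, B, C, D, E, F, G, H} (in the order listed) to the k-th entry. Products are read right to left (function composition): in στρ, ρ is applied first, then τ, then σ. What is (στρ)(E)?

Apply the permutations in order: ρ(E) = C, then τ(C) = G, then σ(G) = F. So (στρ)(E) = F.

F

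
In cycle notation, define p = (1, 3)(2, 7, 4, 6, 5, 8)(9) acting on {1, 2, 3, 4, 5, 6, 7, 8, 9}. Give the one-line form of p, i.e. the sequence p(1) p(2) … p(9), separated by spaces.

3 7 1 6 8 5 4 2 9

Each element maps to the next entry in its cycle (wrapping to the front): 1→3, 2→7, 3→1, 4→6, 5→8, 6→5, 7→4, 8→2, 9→9.
Listing these in domain order gives 3 7 1 6 8 5 4 2 9.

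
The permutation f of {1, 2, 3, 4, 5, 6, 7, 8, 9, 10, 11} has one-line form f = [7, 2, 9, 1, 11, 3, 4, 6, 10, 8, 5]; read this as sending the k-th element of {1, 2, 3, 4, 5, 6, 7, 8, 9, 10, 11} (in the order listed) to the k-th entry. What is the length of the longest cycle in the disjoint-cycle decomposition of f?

5

Decomposing into disjoint cycles gives (1, 7, 4)(3, 9, 10, 8, 6)(5, 11); the longest has length 5.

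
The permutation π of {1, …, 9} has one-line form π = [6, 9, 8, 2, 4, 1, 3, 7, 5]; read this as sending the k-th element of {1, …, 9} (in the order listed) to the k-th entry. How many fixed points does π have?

No element satisfies π(x) = x, so there are 0 fixed points.

0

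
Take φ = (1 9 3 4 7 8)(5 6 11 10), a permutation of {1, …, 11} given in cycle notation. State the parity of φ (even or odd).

even

The cycle lengths are 6, 4, 1.
A cycle of length ℓ contributes ℓ−1 transpositions, so φ is a product of 5 + 3 = 8 transpositions — even.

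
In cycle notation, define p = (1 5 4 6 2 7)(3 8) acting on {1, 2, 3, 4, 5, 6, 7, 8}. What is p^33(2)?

2 lies in the 6-cycle (1 5 4 6 2 7).
Powers repeat with period 6 on this cycle, and 33 mod 6 = 3, so p^33(2) = p^3(2).
Advancing 3 steps from 2: 2 → 7 → 1 → 5.

5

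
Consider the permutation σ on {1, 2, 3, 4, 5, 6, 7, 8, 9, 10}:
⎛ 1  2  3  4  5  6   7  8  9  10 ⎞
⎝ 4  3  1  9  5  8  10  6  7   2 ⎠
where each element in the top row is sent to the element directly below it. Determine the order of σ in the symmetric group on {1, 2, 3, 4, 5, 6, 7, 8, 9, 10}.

Writing σ as disjoint cycles, the cycle lengths are 7, 2, 1.
The order of σ is the least common multiple of its cycle lengths: lcm(7, 2) = 14.

14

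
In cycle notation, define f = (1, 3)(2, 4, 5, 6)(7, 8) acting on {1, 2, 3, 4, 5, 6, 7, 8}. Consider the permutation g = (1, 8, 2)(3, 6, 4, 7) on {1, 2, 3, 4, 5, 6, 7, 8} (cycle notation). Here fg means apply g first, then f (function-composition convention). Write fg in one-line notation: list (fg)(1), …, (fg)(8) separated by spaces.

For each element, apply g then f: 1 → 8 → 7; 2 → 1 → 3; 3 → 6 → 2; 4 → 7 → 8; 5 → 5 → 6; 6 → 4 → 5; 7 → 3 → 1; 8 → 2 → 4.
So fg in one-line form is 7 3 2 8 6 5 1 4.

7 3 2 8 6 5 1 4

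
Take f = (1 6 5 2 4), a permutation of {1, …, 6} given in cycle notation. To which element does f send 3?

3

3 does not appear in any cycle of f, so it is a fixed point: f(3) = 3.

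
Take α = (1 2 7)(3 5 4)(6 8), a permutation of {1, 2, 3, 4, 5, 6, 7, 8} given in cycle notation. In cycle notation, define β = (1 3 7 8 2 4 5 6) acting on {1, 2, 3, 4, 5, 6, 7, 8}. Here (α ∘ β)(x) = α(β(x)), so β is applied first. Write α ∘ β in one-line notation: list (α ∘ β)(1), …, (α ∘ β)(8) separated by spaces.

(α ∘ β)(x) = α(β(x)). Computing each image: α(β(1)) = α(3) = 5, α(β(2)) = α(4) = 3, α(β(3)) = α(7) = 1, α(β(4)) = α(5) = 4, α(β(5)) = α(6) = 8, α(β(6)) = α(1) = 2, α(β(7)) = α(8) = 6, α(β(8)) = α(2) = 7.
Hence α ∘ β = [5 3 1 4 8 2 6 7].

5 3 1 4 8 2 6 7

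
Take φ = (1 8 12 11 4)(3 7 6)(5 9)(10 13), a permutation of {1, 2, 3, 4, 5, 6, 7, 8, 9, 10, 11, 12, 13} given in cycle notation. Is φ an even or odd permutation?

even

The cycle lengths are 5, 3, 2, 2, 1.
A cycle of length ℓ contributes ℓ−1 transpositions, so φ is a product of 4 + 2 + 1 + 1 = 8 transpositions — even.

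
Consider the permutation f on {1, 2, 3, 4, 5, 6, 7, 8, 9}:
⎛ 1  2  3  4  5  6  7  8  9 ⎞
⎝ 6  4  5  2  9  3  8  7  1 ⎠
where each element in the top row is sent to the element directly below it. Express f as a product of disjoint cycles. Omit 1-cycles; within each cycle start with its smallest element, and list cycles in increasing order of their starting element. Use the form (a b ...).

(1 6 3 5 9)(2 4)(7 8)

Iterating f from 1 gives 1 → 6 → 3 → 5 → 9 → 1; that is the 5-cycle (1 6 3 5 9).
Continuing from each remaining unvisited element yields (1 6 3 5 9)(2 4)(7 8).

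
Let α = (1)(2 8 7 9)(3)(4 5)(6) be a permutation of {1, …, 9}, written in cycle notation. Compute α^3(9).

9 lies in the 4-cycle (2 8 7 9).
Stepping 3 places around the cycle: 9 → 2 → 8 → 7.

7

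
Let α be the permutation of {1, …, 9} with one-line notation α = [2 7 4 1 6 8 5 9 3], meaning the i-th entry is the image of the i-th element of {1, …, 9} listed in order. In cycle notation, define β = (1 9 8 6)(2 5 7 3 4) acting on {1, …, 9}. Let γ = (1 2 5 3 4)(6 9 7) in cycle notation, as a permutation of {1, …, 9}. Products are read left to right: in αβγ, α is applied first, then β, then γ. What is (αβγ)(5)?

2

Apply the permutations in order: α(5) = 6, then β(6) = 1, then γ(1) = 2. So (αβγ)(5) = 2.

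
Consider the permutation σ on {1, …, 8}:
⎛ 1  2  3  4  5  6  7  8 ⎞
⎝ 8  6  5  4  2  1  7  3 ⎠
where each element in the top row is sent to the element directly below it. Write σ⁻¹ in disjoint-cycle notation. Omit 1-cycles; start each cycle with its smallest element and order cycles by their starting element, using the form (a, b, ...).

(1, 6, 2, 5, 3, 8)

The cycle decomposition of σ is (1, 8, 3, 5, 2, 6).
Reversing each cycle (and rotating so the smallest element leads) gives σ⁻¹ = (1, 6, 2, 5, 3, 8).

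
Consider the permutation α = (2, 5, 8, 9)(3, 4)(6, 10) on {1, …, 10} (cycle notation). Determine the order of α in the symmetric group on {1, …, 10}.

The disjoint cycles have lengths 4, 2, 2, 1, 1.
The order is lcm(4, 2, 2) = 4.

4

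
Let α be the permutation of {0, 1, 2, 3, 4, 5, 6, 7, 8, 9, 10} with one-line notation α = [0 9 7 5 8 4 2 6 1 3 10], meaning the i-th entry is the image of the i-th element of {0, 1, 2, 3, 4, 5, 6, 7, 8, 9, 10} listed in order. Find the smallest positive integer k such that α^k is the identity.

6

Decomposing into disjoint cycles gives cycle lengths 6, 3, 1, 1.
The order is lcm(6, 3) = 6.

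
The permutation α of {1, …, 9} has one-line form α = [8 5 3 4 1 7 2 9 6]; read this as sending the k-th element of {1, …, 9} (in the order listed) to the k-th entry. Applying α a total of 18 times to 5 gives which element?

6

Tracing 5 → 1 → … returns to 5 after 7 steps, so 5 lies in a 7-cycle (1, 8, 9, 6, 7, 2, 5).
Powers repeat with period 7 on this cycle, and 18 mod 7 = 4, so α^18(5) = α^4(5).
Stepping 4 places around the cycle: 5 → 1 → 8 → 9 → 6.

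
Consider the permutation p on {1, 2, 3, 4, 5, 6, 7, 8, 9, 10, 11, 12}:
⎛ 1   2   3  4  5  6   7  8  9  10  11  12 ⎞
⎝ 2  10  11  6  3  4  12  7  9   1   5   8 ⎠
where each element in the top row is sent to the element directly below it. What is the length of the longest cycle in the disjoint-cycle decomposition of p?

Decomposing into disjoint cycles gives (1 2 10)(3 11 5)(4 6)(7 12 8); the longest has length 3.

3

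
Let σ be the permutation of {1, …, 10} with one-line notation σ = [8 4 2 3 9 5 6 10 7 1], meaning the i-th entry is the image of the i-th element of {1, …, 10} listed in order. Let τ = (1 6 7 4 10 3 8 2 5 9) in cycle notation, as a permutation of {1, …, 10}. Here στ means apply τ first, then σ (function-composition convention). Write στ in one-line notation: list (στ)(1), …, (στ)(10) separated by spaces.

5 9 10 1 7 6 3 4 8 2

(στ)(x) = σ(τ(x)). Computing each image: σ(τ(1)) = σ(6) = 5, σ(τ(2)) = σ(5) = 9, σ(τ(3)) = σ(8) = 10, σ(τ(4)) = σ(10) = 1, σ(τ(5)) = σ(9) = 7, σ(τ(6)) = σ(7) = 6, σ(τ(7)) = σ(4) = 3, σ(τ(8)) = σ(2) = 4, σ(τ(9)) = σ(1) = 8, σ(τ(10)) = σ(3) = 2.
Hence στ = [5 9 10 1 7 6 3 4 8 2].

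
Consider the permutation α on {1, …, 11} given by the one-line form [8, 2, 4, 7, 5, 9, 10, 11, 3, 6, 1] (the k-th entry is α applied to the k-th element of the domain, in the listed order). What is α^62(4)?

Tracing 4 → 7 → … returns to 4 after 6 steps, so 4 lies in a 6-cycle (3 4 7 10 6 9).
Since the cycle has length 6, α^62 acts on it the same as α^2 (62 mod 6 = 2).
Advancing 2 steps from 4: 4 → 7 → 10.

10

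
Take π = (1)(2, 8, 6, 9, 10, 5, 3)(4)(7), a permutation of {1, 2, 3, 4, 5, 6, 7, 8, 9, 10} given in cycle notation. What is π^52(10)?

2

10 lies in the 7-cycle (2, 8, 6, 9, 10, 5, 3).
On a 7-cycle, π^7 is the identity, so π^52 = π^3 there (52 ≡ 3 mod 7).
Stepping 3 places around the cycle: 10 → 5 → 3 → 2.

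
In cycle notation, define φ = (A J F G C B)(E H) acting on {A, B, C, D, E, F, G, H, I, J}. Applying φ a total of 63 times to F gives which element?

F lies in the 6-cycle (A J F G C B).
Powers repeat with period 6 on this cycle, and 63 mod 6 = 3, so φ^63(F) = φ^3(F).
Stepping 3 places around the cycle: F → G → C → B.

B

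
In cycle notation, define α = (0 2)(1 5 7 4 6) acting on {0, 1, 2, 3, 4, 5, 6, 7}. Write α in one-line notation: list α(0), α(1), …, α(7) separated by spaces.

2 5 0 3 6 7 1 4

Image by image: 0↦2, 1↦5, 2↦0, 3↦3, 4↦6, 5↦7, 6↦1, 7↦4.
Listing these in domain order gives 2 5 0 3 6 7 1 4.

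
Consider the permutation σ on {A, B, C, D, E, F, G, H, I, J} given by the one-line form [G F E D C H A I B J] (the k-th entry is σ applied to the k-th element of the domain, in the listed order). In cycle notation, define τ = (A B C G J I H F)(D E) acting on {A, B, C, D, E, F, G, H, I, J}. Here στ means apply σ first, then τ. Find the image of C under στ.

First apply σ: σ(C) = E, then τ(E) = D. Thus (στ)(C) = D.

D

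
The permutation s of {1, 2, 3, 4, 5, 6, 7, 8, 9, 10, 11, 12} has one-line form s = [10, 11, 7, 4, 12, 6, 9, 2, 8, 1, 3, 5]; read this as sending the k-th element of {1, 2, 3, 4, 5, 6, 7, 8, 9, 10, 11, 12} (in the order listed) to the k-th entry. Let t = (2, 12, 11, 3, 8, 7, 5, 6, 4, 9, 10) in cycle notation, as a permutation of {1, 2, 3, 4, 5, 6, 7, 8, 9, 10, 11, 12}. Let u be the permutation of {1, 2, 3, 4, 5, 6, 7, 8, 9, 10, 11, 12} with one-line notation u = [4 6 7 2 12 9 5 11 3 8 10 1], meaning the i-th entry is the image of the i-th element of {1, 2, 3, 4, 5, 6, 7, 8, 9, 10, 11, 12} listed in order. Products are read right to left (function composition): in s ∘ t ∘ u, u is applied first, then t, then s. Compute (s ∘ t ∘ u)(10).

(s ∘ t ∘ u)(10) = s(t(u(10))). u(10) = 8, then t(8) = 7, then s(7) = 9, so the result is 9.

9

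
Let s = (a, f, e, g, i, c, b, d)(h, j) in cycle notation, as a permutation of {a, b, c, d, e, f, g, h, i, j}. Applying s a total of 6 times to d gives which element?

d lies in the 8-cycle (a, f, e, g, i, c, b, d).
Advancing 6 steps from d: d → a → f → e → g → i → c.

c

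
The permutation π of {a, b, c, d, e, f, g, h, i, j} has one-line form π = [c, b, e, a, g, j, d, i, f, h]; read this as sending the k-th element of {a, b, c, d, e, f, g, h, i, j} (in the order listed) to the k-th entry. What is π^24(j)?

j

Tracing j → h → … returns to j after 4 steps, so j lies in a 4-cycle (f, j, h, i).
On a 4-cycle, π^4 is the identity, so π^24 = π^0 there (24 ≡ 0 mod 4).
So π^24(j) = j.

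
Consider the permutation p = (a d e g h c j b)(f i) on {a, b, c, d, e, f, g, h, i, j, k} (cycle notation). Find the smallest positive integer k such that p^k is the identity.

8

The disjoint cycles have lengths 8, 2, 1.
The order is lcm(8, 2) = 8.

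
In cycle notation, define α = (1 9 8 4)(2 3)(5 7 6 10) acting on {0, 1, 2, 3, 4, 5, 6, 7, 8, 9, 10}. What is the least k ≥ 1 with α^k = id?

The cycle type of α is (4, 4, 2, 1).
The order of α is the least common multiple of its cycle lengths: lcm(4, 4, 2) = 4.

4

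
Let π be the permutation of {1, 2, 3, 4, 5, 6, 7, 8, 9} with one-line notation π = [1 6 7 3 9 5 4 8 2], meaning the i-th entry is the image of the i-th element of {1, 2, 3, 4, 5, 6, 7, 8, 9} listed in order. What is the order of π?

Decomposing into disjoint cycles gives cycle lengths 4, 3, 1, 1.
Since disjoint cycles commute, ord(π) = lcm(4, 3) = 12.

12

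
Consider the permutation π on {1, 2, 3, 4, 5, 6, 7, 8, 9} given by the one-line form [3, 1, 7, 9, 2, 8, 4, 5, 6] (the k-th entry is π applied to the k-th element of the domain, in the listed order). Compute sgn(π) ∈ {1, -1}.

In disjoint-cycle form the cycle lengths are 9.
A cycle is odd iff its length is even; π has 0 even-length cycles, so sgn(π) = (−1)^0 and π is even.

1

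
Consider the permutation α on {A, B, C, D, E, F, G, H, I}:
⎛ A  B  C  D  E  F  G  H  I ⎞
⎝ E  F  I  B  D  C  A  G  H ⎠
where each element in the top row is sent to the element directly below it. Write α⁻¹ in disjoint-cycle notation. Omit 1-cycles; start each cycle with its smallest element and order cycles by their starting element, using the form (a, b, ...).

(A, G, H, I, C, F, B, D, E)

The cycle decomposition of α is (A, E, D, B, F, C, I, H, G).
Reversing each cycle (and rotating so the smallest element leads) gives α⁻¹ = (A, G, H, I, C, F, B, D, E).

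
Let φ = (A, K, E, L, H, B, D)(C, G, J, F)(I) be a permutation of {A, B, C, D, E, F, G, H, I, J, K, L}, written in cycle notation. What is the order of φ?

28

The cycle type of φ is (7, 4, 1).
The order of φ is the least common multiple of its cycle lengths: lcm(7, 4) = 28.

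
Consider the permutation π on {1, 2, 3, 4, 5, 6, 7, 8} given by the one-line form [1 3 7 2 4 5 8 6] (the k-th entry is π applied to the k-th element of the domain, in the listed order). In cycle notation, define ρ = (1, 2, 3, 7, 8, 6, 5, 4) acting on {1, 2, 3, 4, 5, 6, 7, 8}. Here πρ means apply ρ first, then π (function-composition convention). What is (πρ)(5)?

(πρ)(5) = π(ρ(5)). ρ(5) = 4, then π(4) = 2. So (πρ)(5) = 2.

2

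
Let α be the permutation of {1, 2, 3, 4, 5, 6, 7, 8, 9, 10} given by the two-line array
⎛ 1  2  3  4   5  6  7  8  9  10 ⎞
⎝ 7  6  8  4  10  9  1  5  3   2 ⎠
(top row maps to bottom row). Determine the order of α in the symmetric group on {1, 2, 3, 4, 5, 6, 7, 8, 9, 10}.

The disjoint-cycle form of α has cycle lengths 7, 2, 1.
Since disjoint cycles commute, ord(α) = lcm(7, 2) = 14.

14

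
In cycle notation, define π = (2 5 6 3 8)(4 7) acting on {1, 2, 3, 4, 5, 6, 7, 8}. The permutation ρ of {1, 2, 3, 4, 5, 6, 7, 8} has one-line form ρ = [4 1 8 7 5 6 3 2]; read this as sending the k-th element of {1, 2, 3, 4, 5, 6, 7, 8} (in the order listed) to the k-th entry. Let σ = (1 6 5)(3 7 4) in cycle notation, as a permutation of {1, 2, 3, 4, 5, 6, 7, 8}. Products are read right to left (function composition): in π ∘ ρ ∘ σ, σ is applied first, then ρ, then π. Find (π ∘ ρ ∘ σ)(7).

Apply the permutations in order: σ(7) = 4, then ρ(4) = 7, then π(7) = 4. So (π ∘ ρ ∘ σ)(7) = 4.

4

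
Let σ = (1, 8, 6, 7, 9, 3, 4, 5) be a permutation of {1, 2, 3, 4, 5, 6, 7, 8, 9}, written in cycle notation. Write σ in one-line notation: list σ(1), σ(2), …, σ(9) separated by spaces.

Reading each image from the cycles: 1→8, 2→2, 3→4, 4→5, 5→1, 6→7, 7→9, 8→6, 9→3.
So the one-line form is 8 2 4 5 1 7 9 6 3.

8 2 4 5 1 7 9 6 3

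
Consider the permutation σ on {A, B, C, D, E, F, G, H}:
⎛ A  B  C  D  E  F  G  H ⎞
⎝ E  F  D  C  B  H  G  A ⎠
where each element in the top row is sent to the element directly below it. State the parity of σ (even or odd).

In disjoint-cycle form the cycle lengths are 5, 2, 1.
A cycle is odd iff its length is even; σ has 1 even-length cycle, so sgn(σ) = (−1)^1 and σ is odd.

odd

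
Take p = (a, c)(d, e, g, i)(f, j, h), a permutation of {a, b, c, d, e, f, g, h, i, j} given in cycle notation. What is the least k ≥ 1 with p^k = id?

12

The disjoint cycles have lengths 4, 3, 2, 1.
The order is lcm(4, 3, 2) = 12.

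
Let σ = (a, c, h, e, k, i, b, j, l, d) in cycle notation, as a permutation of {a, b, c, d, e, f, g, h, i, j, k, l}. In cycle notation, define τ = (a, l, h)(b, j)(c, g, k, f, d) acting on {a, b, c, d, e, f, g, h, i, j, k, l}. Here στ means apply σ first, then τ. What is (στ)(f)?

d

First apply σ: σ(f) = f, then τ(f) = d. Thus (στ)(f) = d.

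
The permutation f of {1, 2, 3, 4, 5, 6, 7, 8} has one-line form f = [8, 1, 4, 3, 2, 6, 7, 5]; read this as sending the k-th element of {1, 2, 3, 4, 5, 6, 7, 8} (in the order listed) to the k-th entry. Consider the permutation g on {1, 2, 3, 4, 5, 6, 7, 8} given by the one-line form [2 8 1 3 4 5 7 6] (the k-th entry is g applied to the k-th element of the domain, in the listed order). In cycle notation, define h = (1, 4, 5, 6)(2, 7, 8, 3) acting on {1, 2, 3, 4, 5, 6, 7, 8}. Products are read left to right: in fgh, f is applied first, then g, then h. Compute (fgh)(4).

Chase 4: f(4) = 3; g(3) = 1; h(1) = 4. Hence (fgh)(4) = 4.

4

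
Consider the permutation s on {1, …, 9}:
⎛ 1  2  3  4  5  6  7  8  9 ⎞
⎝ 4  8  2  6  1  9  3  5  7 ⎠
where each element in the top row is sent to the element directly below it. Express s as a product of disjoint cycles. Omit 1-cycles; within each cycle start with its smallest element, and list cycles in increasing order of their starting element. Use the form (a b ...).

Iterating s from 1 gives 1 → 4 → 6 → 9 → 7 → 3 → 2 → 8 → 5 → 1; that is the 9-cycle (1 4 6 9 7 3 2 8 5).
Continuing from each remaining unvisited element yields (1 4 6 9 7 3 2 8 5).

(1 4 6 9 7 3 2 8 5)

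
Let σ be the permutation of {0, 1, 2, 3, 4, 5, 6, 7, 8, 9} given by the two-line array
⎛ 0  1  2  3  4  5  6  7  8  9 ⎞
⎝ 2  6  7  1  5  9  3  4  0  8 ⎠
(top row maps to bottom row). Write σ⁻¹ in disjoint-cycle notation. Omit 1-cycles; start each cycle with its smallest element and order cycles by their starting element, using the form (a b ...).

(0 8 9 5 4 7 2)(1 3 6)

First write σ in disjoint cycles: (0 2 7 4 5 9 8)(1 6 3).
Reversing each cycle (and rotating so the smallest element leads) gives σ⁻¹ = (0 8 9 5 4 7 2)(1 3 6).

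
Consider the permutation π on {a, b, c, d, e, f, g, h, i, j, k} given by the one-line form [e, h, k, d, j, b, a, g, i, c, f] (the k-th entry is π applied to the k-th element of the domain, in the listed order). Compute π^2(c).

f

Tracing c → k → … returns to c after 9 steps, so c lies in a 9-cycle (a e j c k f b h g).
Advancing 2 steps from c: c → k → f.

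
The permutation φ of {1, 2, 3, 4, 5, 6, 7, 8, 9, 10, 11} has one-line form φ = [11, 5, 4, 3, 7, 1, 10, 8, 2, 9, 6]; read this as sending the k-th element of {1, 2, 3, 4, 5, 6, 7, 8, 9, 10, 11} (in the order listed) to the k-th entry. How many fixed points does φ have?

The fixed points (elements with φ(x) = x) are {8}, so there is 1.

1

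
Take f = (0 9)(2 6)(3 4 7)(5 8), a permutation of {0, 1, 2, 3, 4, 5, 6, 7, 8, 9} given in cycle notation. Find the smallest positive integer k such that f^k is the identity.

6

The disjoint cycles have lengths 3, 2, 2, 2, 1.
The order is lcm(3, 2, 2, 2) = 6.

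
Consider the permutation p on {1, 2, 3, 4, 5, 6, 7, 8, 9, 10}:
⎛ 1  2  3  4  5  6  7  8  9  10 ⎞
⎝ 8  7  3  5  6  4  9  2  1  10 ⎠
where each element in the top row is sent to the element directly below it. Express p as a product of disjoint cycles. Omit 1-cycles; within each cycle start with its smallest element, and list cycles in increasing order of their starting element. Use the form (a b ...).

(1 8 2 7 9)(4 5 6)

From 1: 1 → 8 → 2 → 7 → 9 → 1, closing the cycle (1 8 2 7 9).
Repeating from the next unused element and collecting all non-trivial cycles gives (1 8 2 7 9)(4 5 6).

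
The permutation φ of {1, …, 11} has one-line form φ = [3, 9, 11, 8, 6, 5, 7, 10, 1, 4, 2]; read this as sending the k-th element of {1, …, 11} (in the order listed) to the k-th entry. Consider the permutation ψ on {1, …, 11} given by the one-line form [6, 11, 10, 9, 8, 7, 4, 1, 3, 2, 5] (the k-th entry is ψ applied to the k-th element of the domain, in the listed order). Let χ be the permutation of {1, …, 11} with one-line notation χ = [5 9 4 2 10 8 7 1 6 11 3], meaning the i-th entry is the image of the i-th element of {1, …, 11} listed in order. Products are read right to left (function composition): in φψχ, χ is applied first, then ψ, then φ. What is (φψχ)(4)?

2

Apply the permutations in order: χ(4) = 2, then ψ(2) = 11, then φ(11) = 2. So (φψχ)(4) = 2.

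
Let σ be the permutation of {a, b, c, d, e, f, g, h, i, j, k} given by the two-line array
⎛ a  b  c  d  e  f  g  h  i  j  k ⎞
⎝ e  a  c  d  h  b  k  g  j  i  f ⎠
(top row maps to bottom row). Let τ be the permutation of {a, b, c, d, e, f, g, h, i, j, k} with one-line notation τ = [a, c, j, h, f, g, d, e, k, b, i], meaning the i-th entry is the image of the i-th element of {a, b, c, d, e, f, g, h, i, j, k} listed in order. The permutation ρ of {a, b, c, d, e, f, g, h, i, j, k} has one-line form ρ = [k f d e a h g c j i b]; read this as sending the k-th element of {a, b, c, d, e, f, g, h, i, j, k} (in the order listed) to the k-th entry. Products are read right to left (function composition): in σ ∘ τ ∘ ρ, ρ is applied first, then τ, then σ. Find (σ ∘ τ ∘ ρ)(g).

d

Chase g: ρ(g) = g; τ(g) = d; σ(d) = d. Hence (σ ∘ τ ∘ ρ)(g) = d.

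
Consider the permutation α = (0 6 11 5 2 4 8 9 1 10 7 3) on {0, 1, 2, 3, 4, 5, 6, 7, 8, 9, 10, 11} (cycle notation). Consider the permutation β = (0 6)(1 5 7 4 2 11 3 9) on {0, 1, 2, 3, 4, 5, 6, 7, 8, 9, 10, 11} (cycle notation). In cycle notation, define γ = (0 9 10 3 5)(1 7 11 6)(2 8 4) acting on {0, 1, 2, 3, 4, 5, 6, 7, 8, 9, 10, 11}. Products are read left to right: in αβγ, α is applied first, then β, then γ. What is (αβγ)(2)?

8

(αβγ)(2) = γ(β(α(2))). α(2) = 4, then β(4) = 2, then γ(2) = 8, so the result is 8.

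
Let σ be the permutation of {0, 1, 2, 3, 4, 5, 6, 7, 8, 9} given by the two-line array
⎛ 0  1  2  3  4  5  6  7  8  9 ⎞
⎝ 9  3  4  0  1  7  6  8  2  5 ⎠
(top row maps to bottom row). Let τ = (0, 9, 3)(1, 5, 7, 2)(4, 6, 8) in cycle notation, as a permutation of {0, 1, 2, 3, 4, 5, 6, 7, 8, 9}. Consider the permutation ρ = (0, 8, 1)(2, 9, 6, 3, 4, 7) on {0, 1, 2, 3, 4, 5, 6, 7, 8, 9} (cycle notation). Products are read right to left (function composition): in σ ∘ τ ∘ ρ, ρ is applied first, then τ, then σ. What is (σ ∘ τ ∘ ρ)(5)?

8

Chase 5: ρ(5) = 5; τ(5) = 7; σ(7) = 8. Hence (σ ∘ τ ∘ ρ)(5) = 8.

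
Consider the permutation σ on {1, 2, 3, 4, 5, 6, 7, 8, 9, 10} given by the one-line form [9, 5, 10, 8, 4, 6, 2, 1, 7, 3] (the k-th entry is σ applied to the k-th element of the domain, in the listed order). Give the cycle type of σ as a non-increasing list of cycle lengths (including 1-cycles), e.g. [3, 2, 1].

The disjoint cycles are (1, 9, 7, 2, 5, 4, 8)(3, 10)(6), with lengths 7, 2, 1 in non-increasing order.

[7, 2, 1]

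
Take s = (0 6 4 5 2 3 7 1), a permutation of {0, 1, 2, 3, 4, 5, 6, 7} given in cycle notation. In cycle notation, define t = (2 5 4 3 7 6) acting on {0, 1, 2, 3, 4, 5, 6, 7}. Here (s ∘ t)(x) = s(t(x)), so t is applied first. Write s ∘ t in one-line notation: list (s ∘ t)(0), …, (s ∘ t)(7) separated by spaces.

(s ∘ t)(x) = s(t(x)). Computing each image: s(t(0)) = s(0) = 6, s(t(1)) = s(1) = 0, s(t(2)) = s(5) = 2, s(t(3)) = s(7) = 1, s(t(4)) = s(3) = 7, s(t(5)) = s(4) = 5, s(t(6)) = s(2) = 3, s(t(7)) = s(6) = 4.
Hence s ∘ t = [6 0 2 1 7 5 3 4].

6 0 2 1 7 5 3 4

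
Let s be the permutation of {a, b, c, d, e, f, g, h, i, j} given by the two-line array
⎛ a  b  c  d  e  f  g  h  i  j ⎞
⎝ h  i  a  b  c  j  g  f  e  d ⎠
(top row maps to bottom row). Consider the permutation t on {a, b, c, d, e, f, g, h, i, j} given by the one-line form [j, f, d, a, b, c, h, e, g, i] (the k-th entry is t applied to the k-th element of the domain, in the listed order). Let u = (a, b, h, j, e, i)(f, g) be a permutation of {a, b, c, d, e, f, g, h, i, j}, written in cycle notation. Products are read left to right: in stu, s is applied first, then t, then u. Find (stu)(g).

j

Chase g: s(g) = g; t(g) = h; u(h) = j. Hence (stu)(g) = j.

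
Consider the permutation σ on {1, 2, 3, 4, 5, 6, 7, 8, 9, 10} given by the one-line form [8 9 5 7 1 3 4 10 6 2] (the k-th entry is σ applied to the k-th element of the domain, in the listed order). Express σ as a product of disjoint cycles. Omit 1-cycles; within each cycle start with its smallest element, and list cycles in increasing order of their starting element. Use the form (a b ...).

Start at 1 and follow images: 1 → 8 → 10 → 2 → 9 → 6 → 3 → 5 → 1, giving the cycle (1 8 10 2 9 6 3 5).
Continuing from each remaining unvisited element yields (1 8 10 2 9 6 3 5)(4 7).

(1 8 10 2 9 6 3 5)(4 7)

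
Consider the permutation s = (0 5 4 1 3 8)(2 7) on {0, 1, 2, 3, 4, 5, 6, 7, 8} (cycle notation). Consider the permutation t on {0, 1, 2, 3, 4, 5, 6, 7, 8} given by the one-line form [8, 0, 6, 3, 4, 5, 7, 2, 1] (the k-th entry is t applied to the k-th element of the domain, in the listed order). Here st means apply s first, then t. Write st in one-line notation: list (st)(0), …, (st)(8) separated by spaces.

5 3 2 1 0 4 7 6 8

(st)(x) = t(s(x)). Computing each image: t(s(0)) = t(5) = 5, t(s(1)) = t(3) = 3, t(s(2)) = t(7) = 2, t(s(3)) = t(8) = 1, t(s(4)) = t(1) = 0, t(s(5)) = t(4) = 4, t(s(6)) = t(6) = 7, t(s(7)) = t(2) = 6, t(s(8)) = t(0) = 8.
Hence st = [5 3 2 1 0 4 7 6 8].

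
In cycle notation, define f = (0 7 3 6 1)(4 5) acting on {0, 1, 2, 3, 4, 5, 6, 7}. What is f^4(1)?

6

1 lies in the 5-cycle (0 7 3 6 1).
Stepping 4 places around the cycle: 1 → 0 → 7 → 3 → 6.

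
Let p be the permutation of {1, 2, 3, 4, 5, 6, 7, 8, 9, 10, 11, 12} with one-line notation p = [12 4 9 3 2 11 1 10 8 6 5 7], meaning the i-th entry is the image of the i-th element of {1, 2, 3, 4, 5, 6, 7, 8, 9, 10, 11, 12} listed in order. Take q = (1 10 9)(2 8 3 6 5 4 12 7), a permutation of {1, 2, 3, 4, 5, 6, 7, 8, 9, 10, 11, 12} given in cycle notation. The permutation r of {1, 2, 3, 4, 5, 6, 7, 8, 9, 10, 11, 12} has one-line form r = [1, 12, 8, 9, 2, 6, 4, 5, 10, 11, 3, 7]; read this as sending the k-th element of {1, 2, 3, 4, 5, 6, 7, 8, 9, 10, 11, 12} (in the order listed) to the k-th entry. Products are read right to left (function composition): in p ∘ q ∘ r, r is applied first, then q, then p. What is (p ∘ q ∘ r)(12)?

(p ∘ q ∘ r)(12) = p(q(r(12))). r(12) = 7, then q(7) = 2, then p(2) = 4, so the result is 4.

4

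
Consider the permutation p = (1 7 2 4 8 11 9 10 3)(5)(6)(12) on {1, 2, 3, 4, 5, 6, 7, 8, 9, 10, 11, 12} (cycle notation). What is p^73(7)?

2

7 lies in the 9-cycle (1 7 2 4 8 11 9 10 3).
On a 9-cycle, p^9 is the identity, so p^73 = p^1 there (73 ≡ 1 mod 9).
Advancing 1 step from 7: 7 → 2.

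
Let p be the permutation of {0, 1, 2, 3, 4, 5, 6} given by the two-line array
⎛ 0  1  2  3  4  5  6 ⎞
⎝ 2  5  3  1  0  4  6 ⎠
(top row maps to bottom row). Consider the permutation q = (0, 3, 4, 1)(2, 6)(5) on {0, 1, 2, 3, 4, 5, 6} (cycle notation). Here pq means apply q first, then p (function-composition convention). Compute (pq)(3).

First apply q: q(3) = 4, then p(4) = 0. Thus (pq)(3) = 0.

0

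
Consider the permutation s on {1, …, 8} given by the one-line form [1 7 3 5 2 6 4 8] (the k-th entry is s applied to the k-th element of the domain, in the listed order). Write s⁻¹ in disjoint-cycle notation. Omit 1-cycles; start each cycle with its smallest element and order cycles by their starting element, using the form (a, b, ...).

First write s in disjoint cycles: (2, 7, 4, 5).
The inverse reverses every cycle; in canonical form, s⁻¹ = (2, 5, 4, 7).

(2, 5, 4, 7)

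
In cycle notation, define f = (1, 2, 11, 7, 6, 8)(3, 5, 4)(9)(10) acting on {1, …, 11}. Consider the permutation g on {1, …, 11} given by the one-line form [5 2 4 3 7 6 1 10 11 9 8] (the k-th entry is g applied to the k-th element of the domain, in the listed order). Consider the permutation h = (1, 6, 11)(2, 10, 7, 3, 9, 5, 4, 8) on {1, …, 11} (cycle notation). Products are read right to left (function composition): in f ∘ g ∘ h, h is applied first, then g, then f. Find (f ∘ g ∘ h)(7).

3

Chase 7: h(7) = 3; g(3) = 4; f(4) = 3. Hence (f ∘ g ∘ h)(7) = 3.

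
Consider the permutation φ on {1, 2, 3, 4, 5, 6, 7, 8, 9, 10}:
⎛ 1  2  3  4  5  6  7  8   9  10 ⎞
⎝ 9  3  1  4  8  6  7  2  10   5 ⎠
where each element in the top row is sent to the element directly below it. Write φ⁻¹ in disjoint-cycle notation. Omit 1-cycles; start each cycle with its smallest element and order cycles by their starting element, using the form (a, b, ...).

The cycle decomposition of φ is (1, 9, 10, 5, 8, 2, 3).
Reversing each cycle (and rotating so the smallest element leads) gives φ⁻¹ = (1, 3, 2, 8, 5, 10, 9).

(1, 3, 2, 8, 5, 10, 9)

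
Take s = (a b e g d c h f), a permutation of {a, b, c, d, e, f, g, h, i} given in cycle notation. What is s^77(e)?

f

e lies in the 8-cycle (a b e g d c h f).
Since the cycle has length 8, s^77 acts on it the same as s^5 (77 mod 8 = 5).
Advancing 5 steps from e: e → g → d → c → h → f.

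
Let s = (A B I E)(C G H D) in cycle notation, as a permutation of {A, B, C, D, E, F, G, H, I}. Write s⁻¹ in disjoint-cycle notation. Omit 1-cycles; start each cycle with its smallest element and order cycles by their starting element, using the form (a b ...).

(A E I B)(C D H G)

The inverse reverses each cycle.
Reversing each cycle of s and rotating so the smallest element leads gives (A E I B)(C D H G).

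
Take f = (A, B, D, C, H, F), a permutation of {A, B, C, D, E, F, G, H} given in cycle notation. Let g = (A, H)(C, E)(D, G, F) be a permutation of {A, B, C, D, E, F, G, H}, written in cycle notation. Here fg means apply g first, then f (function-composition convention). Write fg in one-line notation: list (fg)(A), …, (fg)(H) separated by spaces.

F D E G H C A B

(fg)(x) = f(g(x)). Computing each image: f(g(A)) = f(H) = F, f(g(B)) = f(B) = D, f(g(C)) = f(E) = E, f(g(D)) = f(G) = G, f(g(E)) = f(C) = H, f(g(F)) = f(D) = C, f(g(G)) = f(F) = A, f(g(H)) = f(A) = B.
Hence fg = [F D E G H C A B].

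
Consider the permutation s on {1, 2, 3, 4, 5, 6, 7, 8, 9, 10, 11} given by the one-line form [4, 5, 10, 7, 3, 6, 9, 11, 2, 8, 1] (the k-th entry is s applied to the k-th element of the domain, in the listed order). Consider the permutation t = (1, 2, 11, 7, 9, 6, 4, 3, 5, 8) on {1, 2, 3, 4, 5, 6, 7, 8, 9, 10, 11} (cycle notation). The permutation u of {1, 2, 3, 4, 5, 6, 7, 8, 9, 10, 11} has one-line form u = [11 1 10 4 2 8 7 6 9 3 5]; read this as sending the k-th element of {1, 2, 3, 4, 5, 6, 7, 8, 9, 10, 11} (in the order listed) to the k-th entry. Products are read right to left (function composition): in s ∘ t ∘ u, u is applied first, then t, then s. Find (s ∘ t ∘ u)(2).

(s ∘ t ∘ u)(2) = s(t(u(2))). u(2) = 1, then t(1) = 2, then s(2) = 5, so the result is 5.

5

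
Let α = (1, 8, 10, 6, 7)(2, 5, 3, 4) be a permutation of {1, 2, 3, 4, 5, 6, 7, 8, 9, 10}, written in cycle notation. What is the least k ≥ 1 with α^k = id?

20

The cycle type of α is (5, 4, 1).
The order is lcm(5, 4) = 20.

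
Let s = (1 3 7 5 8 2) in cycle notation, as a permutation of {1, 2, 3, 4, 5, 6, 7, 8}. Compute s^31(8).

8 lies in the 6-cycle (1 3 7 5 8 2).
Since the cycle has length 6, s^31 acts on it the same as s^1 (31 mod 6 = 1).
Stepping 1 place around the cycle: 8 → 2.

2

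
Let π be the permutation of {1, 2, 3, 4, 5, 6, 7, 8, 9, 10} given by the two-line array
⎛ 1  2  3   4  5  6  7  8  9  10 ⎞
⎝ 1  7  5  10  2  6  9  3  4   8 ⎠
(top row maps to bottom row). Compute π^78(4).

7

Tracing 4 → 10 → … returns to 4 after 8 steps, so 4 lies in an 8-cycle (2, 7, 9, 4, 10, 8, 3, 5).
Powers repeat with period 8 on this cycle, and 78 mod 8 = 6, so π^78(4) = π^6(4).
Advancing 6 steps from 4: 4 → 10 → 8 → 3 → 5 → 2 → 7.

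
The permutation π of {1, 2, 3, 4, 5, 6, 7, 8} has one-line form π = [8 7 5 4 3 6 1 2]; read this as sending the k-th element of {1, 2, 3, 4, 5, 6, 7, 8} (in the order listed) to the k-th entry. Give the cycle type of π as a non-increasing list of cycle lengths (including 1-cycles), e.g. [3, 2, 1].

The disjoint cycles are (1, 8, 2, 7)(3, 5)(4)(6), with lengths 4, 2, 1, 1 in non-increasing order.

[4, 2, 1, 1]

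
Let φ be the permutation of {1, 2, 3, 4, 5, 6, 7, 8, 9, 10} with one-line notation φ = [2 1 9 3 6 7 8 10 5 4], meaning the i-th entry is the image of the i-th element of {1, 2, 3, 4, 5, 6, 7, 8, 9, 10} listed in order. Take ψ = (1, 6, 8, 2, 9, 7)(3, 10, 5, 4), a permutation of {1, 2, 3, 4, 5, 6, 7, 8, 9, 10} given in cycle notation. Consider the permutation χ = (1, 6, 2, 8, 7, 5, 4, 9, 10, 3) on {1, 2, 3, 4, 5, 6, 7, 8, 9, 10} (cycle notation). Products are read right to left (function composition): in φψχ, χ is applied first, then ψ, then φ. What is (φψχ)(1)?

10

(φψχ)(1) = φ(ψ(χ(1))). χ(1) = 6, then ψ(6) = 8, then φ(8) = 10, so the result is 10.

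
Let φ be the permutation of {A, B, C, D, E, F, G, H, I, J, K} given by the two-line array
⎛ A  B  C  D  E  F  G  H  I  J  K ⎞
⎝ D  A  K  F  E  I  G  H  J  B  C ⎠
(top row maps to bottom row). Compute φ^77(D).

Tracing D → F → … returns to D after 6 steps, so D lies in a 6-cycle (A, D, F, I, J, B).
On a 6-cycle, φ^6 is the identity, so φ^77 = φ^5 there (77 ≡ 5 mod 6).
Stepping 5 places around the cycle: D → F → I → J → B → A.

A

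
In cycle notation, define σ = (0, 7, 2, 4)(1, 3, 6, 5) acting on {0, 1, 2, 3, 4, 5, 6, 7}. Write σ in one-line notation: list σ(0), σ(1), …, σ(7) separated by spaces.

7 3 4 6 0 1 5 2

Image by image: 0↦7, 1↦3, 2↦4, 3↦6, 4↦0, 5↦1, 6↦5, 7↦2.
Listing these in domain order gives 7 3 4 6 0 1 5 2.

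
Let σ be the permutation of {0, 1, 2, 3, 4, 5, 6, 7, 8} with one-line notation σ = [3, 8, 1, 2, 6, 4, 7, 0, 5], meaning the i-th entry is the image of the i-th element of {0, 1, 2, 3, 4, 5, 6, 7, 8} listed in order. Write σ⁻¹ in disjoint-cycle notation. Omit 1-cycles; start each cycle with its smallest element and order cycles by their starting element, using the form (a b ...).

First write σ in disjoint cycles: (0 3 2 1 8 5 4 6 7).
Reversing each cycle (and rotating so the smallest element leads) gives σ⁻¹ = (0 7 6 4 5 8 1 2 3).

(0 7 6 4 5 8 1 2 3)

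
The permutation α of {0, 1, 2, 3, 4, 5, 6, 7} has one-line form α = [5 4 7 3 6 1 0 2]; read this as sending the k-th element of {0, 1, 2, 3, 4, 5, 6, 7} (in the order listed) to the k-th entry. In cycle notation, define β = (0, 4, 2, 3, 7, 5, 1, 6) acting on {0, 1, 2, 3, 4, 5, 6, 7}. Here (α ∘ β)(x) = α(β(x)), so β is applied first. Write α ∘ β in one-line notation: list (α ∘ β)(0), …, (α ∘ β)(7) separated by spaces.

Chase each element through β then α: 0 → 4 → 6; 1 → 6 → 0; 2 → 3 → 3; 3 → 7 → 2; 4 → 2 → 7; 5 → 1 → 4; 6 → 0 → 5; 7 → 5 → 1.
Collecting the images, α ∘ β = [6 0 3 2 7 4 5 1].

6 0 3 2 7 4 5 1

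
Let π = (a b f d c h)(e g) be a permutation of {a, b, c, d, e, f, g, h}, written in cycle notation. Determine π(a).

Within (a b f d c h), a ↦ b.

b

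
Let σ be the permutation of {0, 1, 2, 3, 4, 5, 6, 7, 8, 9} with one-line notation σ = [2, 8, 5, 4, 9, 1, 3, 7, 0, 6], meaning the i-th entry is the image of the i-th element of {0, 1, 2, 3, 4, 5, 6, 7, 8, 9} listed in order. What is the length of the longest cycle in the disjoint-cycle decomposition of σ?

Decomposing into disjoint cycles gives (0, 2, 5, 1, 8)(3, 4, 9, 6); the longest has length 5.

5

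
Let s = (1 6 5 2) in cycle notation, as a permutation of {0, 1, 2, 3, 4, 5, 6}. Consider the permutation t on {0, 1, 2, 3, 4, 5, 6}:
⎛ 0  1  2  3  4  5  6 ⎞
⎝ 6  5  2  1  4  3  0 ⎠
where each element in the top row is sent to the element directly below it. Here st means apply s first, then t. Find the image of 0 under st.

6

s(0) = 0, then t(0) = 6; composing gives (st)(0) = 6.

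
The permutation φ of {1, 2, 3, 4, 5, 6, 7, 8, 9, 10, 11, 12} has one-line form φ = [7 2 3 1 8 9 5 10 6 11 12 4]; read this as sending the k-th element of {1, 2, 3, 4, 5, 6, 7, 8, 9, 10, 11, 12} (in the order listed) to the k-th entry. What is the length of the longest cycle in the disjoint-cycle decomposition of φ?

Decomposing into disjoint cycles gives (1, 7, 5, 8, 10, 11, 12, 4)(6, 9); the longest has length 8.

8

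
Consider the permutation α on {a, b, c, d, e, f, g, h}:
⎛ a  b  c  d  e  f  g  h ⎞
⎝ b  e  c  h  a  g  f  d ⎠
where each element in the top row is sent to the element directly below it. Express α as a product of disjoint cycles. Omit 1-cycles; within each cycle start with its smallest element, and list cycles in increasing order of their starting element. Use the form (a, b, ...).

Iterating α from a gives a → b → e → a; that is the 3-cycle (a, b, e).
Repeating from the next unused element and collecting all non-trivial cycles gives (a, b, e)(d, h)(f, g).

(a, b, e)(d, h)(f, g)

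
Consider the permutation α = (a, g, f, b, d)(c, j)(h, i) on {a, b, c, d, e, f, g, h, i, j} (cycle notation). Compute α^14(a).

a lies in the 5-cycle (a, g, f, b, d).
Since the cycle has length 5, α^14 acts on it the same as α^4 (14 mod 5 = 4).
Stepping 4 places around the cycle: a → g → f → b → d.

d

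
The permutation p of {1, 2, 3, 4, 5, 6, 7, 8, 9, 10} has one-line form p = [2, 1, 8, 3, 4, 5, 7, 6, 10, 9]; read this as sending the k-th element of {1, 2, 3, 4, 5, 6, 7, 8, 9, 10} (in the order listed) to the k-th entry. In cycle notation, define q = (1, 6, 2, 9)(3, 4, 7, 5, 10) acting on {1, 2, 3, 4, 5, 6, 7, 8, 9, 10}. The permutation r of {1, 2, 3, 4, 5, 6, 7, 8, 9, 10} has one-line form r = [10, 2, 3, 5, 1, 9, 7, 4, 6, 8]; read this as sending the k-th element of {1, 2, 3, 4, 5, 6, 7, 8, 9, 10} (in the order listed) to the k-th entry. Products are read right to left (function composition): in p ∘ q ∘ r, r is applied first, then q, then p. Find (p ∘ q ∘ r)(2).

10

Chase 2: r(2) = 2; q(2) = 9; p(9) = 10. Hence (p ∘ q ∘ r)(2) = 10.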